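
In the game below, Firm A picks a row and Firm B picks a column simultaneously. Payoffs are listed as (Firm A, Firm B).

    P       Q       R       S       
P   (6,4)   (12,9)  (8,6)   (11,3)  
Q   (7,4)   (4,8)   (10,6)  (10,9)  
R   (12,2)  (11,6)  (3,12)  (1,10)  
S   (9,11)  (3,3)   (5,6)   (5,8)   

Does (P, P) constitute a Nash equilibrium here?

No

Holding Firm B at P: Firm A gets 6 from P but could get 12 by switching to R. Firm A has a profitable deviation.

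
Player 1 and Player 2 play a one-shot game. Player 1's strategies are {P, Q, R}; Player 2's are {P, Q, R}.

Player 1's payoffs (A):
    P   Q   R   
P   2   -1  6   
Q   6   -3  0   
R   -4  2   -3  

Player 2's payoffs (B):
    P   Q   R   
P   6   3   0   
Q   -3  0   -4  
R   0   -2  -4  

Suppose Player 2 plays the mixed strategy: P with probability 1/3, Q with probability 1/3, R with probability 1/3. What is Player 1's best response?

Player 1's best reply maximizes expected payoff against the mix.
P: (1/3)·2 + (1/3)·(-1) + (1/3)·6 = 7/3
Q: (1/3)·6 + (1/3)·(-3) + (1/3)·0 = 1
R: (1/3)·(-4) + (1/3)·2 + (1/3)·(-3) = -5/3
Highest expected payoff is 7/3, from P.

P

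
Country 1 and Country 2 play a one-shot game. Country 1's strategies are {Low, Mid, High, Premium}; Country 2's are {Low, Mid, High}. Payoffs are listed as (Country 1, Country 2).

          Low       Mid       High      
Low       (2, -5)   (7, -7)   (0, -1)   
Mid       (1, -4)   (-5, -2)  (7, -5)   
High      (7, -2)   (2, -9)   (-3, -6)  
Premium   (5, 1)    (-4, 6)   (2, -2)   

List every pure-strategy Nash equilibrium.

(High, Low)

A profile is a Nash equilibrium when each player is best-responding to the other.
Country 1's best responses — vs Low: High (payoff 7); vs Mid: Low (payoff 7); vs High: Mid (payoff 7).
Country 2's best responses — vs Low: High (payoff -1); vs Mid: Mid (payoff -2); vs High: Low (payoff -2); vs Premium: Mid (payoff 6).
The only mutual best response is (High, Low); neither player gains by switching there.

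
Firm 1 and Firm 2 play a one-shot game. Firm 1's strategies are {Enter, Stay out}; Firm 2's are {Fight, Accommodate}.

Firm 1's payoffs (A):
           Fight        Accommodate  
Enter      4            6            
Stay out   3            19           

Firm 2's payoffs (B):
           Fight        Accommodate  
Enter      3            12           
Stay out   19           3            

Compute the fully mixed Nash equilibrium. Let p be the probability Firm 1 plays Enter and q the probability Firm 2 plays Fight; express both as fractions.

Each player's mixing probability is pinned down by making the *other* player indifferent.
Firm 2 indifferent between Fight and Accommodate: p·3 + (1−p)·19 = p·12 + (1−p)·3 ⟹ 19 + (-16)p = 3 + 9p ⟹ p = 16/25.
Firm 1 indifferent between Enter and Stay out: q·4 + (1−q)·6 = q·3 + (1−q)·19 ⟹ 6 + (-2)q = 19 + (-16)q ⟹ q = 13/14.

p = 16/25, q = 13/14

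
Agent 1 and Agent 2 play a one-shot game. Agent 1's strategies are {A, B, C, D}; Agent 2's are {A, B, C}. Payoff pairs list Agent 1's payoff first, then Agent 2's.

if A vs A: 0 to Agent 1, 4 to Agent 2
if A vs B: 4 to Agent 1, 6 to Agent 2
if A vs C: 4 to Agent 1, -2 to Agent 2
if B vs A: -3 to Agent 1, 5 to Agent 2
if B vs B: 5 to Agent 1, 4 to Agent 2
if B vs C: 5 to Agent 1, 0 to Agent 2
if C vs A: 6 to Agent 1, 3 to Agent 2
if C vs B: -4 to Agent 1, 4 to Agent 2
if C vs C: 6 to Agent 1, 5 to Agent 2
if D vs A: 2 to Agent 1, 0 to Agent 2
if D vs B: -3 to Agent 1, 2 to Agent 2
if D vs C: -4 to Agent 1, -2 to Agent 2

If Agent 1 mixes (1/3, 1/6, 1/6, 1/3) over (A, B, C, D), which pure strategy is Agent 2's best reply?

Agent 2's best reply maximizes expected payoff against the mix.
A: (1/3)·4 + (1/6)·5 + (1/6)·3 + (1/3)·0 = 8/3
B: (1/3)·6 + (1/6)·4 + (1/6)·4 + (1/3)·2 = 4
C: (1/3)·(-2) + (1/6)·0 + (1/6)·5 + (1/3)·(-2) = -1/2
Highest expected payoff is 4, from B.

B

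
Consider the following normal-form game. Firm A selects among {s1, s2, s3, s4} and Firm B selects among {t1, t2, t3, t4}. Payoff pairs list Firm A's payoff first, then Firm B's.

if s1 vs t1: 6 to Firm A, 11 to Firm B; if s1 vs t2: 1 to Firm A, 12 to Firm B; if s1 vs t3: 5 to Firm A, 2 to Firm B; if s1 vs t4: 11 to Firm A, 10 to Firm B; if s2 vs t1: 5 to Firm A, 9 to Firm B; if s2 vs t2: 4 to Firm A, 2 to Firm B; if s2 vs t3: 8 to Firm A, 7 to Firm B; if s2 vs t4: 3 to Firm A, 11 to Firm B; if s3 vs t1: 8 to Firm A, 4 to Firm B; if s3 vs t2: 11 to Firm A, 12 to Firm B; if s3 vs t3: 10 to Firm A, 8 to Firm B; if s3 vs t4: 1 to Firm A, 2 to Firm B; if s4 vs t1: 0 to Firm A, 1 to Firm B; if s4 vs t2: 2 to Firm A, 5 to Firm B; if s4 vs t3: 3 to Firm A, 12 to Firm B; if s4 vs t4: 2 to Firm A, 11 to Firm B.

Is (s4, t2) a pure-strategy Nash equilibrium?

No

Holding Firm B at t2: Firm A gets 2 from s4 but could get 11 by switching to s3. Firm A has a profitable deviation.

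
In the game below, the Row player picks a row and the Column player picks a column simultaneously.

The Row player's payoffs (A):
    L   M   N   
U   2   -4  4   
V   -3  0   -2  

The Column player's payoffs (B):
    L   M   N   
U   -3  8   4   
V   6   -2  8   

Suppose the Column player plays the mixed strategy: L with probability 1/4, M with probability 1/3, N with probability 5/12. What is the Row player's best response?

U

Compute the Row player's expected payoff from each pure strategy against the given mix.
U: (1/4)·2 + (1/3)·(-4) + (5/12)·4 = 5/6
V: (1/4)·(-3) + (1/3)·0 + (5/12)·(-2) = -19/12
Highest expected payoff is 5/6, from U.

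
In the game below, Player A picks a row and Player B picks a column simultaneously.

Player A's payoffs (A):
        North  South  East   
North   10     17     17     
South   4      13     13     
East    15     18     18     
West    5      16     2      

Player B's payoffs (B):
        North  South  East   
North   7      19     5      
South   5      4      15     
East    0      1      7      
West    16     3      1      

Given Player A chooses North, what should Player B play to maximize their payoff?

South

With Player A fixed at North, Player B's payoffs are: North → 7, South → 19, East → 5.
The maximum is 19, achieved by South.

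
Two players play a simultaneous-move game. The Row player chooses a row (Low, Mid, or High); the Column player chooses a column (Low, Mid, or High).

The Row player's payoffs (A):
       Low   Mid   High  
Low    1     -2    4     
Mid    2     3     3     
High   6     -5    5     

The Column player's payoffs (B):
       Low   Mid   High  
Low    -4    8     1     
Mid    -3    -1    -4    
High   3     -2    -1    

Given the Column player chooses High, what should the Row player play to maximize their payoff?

High

With the Column player fixed at High, the Row player's payoffs are: Low → 4, Mid → 3, High → 5.
The maximum is 5, achieved by High.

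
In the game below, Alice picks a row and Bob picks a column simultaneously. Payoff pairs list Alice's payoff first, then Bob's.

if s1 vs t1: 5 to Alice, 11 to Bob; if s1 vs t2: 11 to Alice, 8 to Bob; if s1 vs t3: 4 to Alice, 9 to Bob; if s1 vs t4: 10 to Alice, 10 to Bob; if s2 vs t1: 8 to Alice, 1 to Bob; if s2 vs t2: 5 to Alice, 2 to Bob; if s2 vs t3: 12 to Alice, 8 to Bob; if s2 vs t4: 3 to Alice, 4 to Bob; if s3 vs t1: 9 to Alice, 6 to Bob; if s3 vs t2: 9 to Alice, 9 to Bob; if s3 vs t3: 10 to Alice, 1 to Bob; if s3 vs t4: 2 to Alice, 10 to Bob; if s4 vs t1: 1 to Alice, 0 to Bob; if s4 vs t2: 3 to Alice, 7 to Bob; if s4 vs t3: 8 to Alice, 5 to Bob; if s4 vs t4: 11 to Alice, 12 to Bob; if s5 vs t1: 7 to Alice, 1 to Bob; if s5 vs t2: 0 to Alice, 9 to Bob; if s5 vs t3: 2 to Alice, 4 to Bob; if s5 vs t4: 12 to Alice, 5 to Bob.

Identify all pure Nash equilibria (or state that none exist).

(s2, t3)

Check mutual best responses: a cell is a NE iff neither player can gain by unilaterally deviating.
Alice's best responses — vs t1: s3 (payoff 9); vs t2: s1 (payoff 11); vs t3: s2 (payoff 12); vs t4: s5 (payoff 12).
Bob's best responses — vs s1: t1 (payoff 11); vs s2: t3 (payoff 8); vs s3: t4 (payoff 10); vs s4: t4 (payoff 12); vs s5: t2 (payoff 9).
The only mutual best response is (s2, t3); neither player gains by switching there.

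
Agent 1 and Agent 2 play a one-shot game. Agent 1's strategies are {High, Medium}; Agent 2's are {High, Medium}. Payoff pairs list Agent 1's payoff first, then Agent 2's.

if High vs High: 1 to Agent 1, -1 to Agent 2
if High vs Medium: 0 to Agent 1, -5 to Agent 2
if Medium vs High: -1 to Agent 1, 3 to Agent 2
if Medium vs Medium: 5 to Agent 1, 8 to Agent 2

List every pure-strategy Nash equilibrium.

(High, High) and (Medium, Medium)

A profile is a Nash equilibrium when each player is best-responding to the other.
Agent 1's best responses — vs High: High (payoff 1); vs Medium: Medium (payoff 5).
Agent 2's best responses — vs High: High (payoff -1); vs Medium: Medium (payoff 8).
Mutual best responses occur at (High, High) and (Medium, Medium); at each, neither player gains by switching.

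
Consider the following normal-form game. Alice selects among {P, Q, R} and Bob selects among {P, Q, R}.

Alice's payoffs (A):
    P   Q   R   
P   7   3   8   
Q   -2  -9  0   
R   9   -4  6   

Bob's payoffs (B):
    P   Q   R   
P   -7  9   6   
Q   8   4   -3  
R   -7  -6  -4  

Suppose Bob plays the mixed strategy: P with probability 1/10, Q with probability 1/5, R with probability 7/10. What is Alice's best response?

Compute Alice's expected payoff from each pure strategy against the given mix.
P: (1/10)·7 + (1/5)·3 + (7/10)·8 = 69/10
Q: (1/10)·(-2) + (1/5)·(-9) + (7/10)·0 = -2
R: (1/10)·9 + (1/5)·(-4) + (7/10)·6 = 43/10
Highest expected payoff is 69/10, from P.

P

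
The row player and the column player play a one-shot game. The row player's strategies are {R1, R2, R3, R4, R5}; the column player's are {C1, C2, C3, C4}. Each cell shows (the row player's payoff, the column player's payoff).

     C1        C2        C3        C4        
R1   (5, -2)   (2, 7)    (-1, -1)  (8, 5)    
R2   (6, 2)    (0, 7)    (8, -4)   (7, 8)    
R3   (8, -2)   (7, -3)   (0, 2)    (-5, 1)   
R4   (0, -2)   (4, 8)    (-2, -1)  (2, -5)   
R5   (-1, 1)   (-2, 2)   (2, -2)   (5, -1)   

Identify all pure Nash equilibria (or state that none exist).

There is no pure-strategy Nash equilibrium

Find each player's best response to every opponent strategy; NE are the intersections.
The row player's best responses — vs C1: R3 (payoff 8); vs C2: R3 (payoff 7); vs C3: R2 (payoff 8); vs C4: R1 (payoff 8).
The column player's best responses — vs R1: C2 (payoff 7); vs R2: C4 (payoff 8); vs R3: C3 (payoff 2); vs R4: C2 (payoff 8); vs R5: C2 (payoff 2).
No cell has both players best-responding. For instance, the row player's best reply to C4 is R1, but against R1 the column player prefers C2 over C4.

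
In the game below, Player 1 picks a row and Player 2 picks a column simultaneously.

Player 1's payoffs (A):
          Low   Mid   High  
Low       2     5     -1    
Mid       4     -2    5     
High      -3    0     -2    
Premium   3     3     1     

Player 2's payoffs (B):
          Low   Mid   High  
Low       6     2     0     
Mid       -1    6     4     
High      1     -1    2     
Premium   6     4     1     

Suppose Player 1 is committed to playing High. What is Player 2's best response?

With Player 1 fixed at High, Player 2's payoffs are: Low → 1, Mid → -1, High → 2.
The maximum is 2, achieved by High.

High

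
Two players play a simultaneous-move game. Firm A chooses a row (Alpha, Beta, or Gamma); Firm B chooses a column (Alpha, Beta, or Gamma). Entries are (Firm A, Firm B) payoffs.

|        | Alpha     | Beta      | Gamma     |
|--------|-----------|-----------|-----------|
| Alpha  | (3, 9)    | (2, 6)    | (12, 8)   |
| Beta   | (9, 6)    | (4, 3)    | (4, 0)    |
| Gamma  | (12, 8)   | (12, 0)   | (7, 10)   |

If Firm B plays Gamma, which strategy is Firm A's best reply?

Alpha

With Firm B fixed at Gamma, Firm A's payoffs are: Alpha → 12, Beta → 4, Gamma → 7.
The maximum is 12, achieved by Alpha.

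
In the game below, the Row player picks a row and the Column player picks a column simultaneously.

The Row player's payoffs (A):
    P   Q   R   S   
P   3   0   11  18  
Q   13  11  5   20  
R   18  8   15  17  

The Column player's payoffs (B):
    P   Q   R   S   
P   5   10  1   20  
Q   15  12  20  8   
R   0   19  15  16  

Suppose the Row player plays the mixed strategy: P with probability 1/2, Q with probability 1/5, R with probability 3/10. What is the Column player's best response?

The Column player's best reply maximizes expected payoff against the mix.
P: (1/2)·5 + (1/5)·15 + (3/10)·0 = 11/2
Q: (1/2)·10 + (1/5)·12 + (3/10)·19 = 131/10
R: (1/2)·1 + (1/5)·20 + (3/10)·15 = 9
S: (1/2)·20 + (1/5)·8 + (3/10)·16 = 82/5
Highest expected payoff is 82/5, from S.

S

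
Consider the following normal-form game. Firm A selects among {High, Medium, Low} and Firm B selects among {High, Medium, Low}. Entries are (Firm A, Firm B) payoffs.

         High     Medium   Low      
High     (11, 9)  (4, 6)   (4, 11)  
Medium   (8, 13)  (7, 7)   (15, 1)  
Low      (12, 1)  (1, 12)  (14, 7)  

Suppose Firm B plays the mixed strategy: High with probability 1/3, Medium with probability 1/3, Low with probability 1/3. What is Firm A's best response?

Medium

Firm A's best reply maximizes expected payoff against the mix.
High: (1/3)·11 + (1/3)·4 + (1/3)·4 = 19/3
Medium: (1/3)·8 + (1/3)·7 + (1/3)·15 = 10
Low: (1/3)·12 + (1/3)·1 + (1/3)·14 = 9
Highest expected payoff is 10, from Medium.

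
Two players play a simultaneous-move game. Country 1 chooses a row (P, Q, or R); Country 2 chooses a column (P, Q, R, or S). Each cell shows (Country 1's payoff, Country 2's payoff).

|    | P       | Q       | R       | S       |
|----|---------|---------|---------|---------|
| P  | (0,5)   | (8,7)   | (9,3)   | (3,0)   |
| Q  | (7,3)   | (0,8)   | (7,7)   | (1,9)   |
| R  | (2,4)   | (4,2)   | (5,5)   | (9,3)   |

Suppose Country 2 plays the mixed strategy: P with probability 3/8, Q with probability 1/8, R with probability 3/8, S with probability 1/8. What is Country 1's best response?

Compute Country 1's expected payoff from each pure strategy against the given mix.
P: (3/8)·0 + (1/8)·8 + (3/8)·9 + (1/8)·3 = 19/4
Q: (3/8)·7 + (1/8)·0 + (3/8)·7 + (1/8)·1 = 43/8
R: (3/8)·2 + (1/8)·4 + (3/8)·5 + (1/8)·9 = 17/4
Highest expected payoff is 43/8, from Q.

Q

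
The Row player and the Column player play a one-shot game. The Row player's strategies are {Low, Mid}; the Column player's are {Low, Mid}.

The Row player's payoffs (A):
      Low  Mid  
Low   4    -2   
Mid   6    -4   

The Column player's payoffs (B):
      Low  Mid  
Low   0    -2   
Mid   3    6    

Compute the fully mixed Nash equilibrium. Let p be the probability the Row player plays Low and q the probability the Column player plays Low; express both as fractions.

p = 3/5, q = 1/2

In a mixed NE each player is indifferent between their pure strategies, so the opponent's mix sets the indifference.
The Column player indifferent between Low and Mid: p·0 + (1−p)·3 = p·(-2) + (1−p)·6 ⟹ 3 + (-3)p = 6 + (-8)p ⟹ p = 3/5.
The Row player indifferent between Low and Mid: q·4 + (1−q)·(-2) = q·6 + (1−q)·(-4) ⟹ (-2) + 6q = (-4) + 10q ⟹ q = 1/2.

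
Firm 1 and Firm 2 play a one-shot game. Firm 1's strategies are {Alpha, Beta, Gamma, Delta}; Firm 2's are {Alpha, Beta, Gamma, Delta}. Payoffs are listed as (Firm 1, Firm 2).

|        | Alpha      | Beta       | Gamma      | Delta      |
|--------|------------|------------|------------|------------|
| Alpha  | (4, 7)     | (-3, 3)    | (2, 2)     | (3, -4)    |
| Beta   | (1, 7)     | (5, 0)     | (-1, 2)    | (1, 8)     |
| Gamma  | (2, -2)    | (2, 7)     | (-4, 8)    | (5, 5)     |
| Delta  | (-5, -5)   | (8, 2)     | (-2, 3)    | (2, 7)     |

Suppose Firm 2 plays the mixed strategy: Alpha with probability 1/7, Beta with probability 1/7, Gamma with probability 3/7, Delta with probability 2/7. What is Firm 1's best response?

Compute Firm 1's expected payoff from each pure strategy against the given mix.
Alpha: (1/7)·4 + (1/7)·(-3) + (3/7)·2 + (2/7)·3 = 13/7
Beta: (1/7)·1 + (1/7)·5 + (3/7)·(-1) + (2/7)·1 = 5/7
Gamma: (1/7)·2 + (1/7)·2 + (3/7)·(-4) + (2/7)·5 = 2/7
Delta: (1/7)·(-5) + (1/7)·8 + (3/7)·(-2) + (2/7)·2 = 1/7
Highest expected payoff is 13/7, from Alpha.

Alpha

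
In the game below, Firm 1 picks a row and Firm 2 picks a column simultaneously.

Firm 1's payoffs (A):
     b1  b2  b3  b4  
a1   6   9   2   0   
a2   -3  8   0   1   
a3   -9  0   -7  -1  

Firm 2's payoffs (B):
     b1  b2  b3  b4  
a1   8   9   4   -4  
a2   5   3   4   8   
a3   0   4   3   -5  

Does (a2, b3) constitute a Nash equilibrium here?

Holding Firm 2 at b3: Firm 1 gets 0 from a2 but could get 2 by switching to a1. Firm 1 has a profitable deviation.

No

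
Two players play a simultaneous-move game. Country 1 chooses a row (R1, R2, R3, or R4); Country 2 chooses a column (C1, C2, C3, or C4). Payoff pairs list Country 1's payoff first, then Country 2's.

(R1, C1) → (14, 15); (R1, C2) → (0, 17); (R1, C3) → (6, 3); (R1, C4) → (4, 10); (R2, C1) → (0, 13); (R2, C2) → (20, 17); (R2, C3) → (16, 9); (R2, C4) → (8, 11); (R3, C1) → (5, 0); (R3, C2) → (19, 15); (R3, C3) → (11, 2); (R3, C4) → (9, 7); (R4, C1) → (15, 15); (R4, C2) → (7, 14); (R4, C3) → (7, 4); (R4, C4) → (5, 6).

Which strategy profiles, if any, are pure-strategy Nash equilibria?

A profile is a Nash equilibrium when each player is best-responding to the other.
Country 1's best responses — vs C1: R4 (payoff 15); vs C2: R2 (payoff 20); vs C3: R2 (payoff 16); vs C4: R3 (payoff 9).
Country 2's best responses — vs R1: C2 (payoff 17); vs R2: C2 (payoff 17); vs R3: C2 (payoff 15); vs R4: C1 (payoff 15).
Mutual best responses occur at (R2, C2) and (R4, C1); at each, neither player gains by switching.

(R2, C2) and (R4, C1)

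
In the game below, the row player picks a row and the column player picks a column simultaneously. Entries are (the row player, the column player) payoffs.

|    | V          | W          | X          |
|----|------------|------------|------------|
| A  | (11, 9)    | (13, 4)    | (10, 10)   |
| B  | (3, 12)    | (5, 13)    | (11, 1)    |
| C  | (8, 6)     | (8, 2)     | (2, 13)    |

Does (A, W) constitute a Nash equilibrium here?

Holding the column player at W: the row player gets 13 from A, versus 5 from B, 8 from C. No profitable deviation for the row player.
Holding the row player at A: the column player gets 4 from W but could get 10 by switching to X. The column player has a profitable deviation.

No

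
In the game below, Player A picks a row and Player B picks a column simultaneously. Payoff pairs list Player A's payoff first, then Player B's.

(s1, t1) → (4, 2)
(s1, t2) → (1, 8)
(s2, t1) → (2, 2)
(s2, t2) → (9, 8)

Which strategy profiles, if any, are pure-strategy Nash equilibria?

(s2, t2)

Check mutual best responses: a cell is a NE iff neither player can gain by unilaterally deviating.
Player A's best responses — vs t1: s1 (payoff 4); vs t2: s2 (payoff 9).
Player B's best responses — vs s1: t2 (payoff 8); vs s2: t2 (payoff 8).
The only mutual best response is (s2, t2); neither player gains by switching there.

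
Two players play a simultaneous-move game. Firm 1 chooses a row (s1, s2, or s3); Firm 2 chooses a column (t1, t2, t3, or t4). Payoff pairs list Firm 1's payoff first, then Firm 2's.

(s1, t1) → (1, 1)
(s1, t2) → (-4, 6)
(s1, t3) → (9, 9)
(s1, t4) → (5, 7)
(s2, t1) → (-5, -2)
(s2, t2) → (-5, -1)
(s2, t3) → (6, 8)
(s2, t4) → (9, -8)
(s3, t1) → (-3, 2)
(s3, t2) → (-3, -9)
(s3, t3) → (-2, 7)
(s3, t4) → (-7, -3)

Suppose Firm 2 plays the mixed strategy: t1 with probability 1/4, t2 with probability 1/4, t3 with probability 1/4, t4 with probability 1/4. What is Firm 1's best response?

Firm 1's best reply maximizes expected payoff against the mix.
s1: (1/4)·1 + (1/4)·(-4) + (1/4)·9 + (1/4)·5 = 11/4
s2: (1/4)·(-5) + (1/4)·(-5) + (1/4)·6 + (1/4)·9 = 5/4
s3: (1/4)·(-3) + (1/4)·(-3) + (1/4)·(-2) + (1/4)·(-7) = -15/4
Highest expected payoff is 11/4, from s1.

s1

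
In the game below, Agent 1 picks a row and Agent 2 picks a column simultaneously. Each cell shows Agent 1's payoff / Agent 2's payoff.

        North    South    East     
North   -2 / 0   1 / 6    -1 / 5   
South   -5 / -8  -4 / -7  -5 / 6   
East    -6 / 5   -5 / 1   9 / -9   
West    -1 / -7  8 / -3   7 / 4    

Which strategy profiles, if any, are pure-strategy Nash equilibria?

A profile is a Nash equilibrium when each player is best-responding to the other.
Agent 1's best responses — vs North: West (payoff -1); vs South: West (payoff 8); vs East: East (payoff 9).
Agent 2's best responses — vs North: South (payoff 6); vs South: East (payoff 6); vs East: North (payoff 5); vs West: East (payoff 4).
No cell has both players best-responding. For instance, Agent 1's best reply to East is East, but against East Agent 2 prefers North over East.

There is no pure-strategy Nash equilibrium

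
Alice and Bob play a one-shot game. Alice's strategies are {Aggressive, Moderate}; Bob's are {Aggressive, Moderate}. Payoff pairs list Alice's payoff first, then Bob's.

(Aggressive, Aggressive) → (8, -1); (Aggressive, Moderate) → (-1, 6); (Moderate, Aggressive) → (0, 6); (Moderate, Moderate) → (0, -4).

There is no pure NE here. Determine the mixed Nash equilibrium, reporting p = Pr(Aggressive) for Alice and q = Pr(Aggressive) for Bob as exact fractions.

Each player's mixing probability is pinned down by making the *other* player indifferent.
Bob indifferent between Aggressive and Moderate: p·(-1) + (1−p)·6 = p·6 + (1−p)·(-4) ⟹ 6 + (-7)p = (-4) + 10p ⟹ p = 10/17.
Alice indifferent between Aggressive and Moderate: q·8 + (1−q)·(-1) = q·0 + (1−q)·0 ⟹ (-1) + 9q = 0 + 0q ⟹ q = 1/9.

p = 10/17, q = 1/9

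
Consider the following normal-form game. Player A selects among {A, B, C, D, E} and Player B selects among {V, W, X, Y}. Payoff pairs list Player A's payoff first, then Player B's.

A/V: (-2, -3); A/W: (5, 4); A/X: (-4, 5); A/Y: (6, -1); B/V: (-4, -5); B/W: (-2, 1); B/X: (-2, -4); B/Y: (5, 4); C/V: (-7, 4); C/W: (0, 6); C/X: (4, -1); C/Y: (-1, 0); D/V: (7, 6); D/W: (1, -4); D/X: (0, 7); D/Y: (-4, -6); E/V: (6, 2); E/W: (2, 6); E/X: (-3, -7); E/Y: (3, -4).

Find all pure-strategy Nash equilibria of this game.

No pure-strategy Nash equilibrium

Find each player's best response to every opponent strategy; NE are the intersections.
Player A's best responses — vs V: D (payoff 7); vs W: A (payoff 5); vs X: C (payoff 4); vs Y: A (payoff 6).
Player B's best responses — vs A: X (payoff 5); vs B: Y (payoff 4); vs C: W (payoff 6); vs D: X (payoff 7); vs E: W (payoff 6).
No cell has both players best-responding. For instance, Player A's best reply to V is D, but against D Player B prefers X over V.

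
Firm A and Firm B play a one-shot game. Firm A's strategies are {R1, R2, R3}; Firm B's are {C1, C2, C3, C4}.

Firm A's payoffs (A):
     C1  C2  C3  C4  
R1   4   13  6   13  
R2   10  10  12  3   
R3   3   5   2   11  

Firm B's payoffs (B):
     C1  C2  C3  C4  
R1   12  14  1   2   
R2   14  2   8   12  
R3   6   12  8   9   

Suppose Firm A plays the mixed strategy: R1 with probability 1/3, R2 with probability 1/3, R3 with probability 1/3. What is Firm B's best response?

C1

Compute Firm B's expected payoff from each pure strategy against the given mix.
C1: (1/3)·12 + (1/3)·14 + (1/3)·6 = 32/3
C2: (1/3)·14 + (1/3)·2 + (1/3)·12 = 28/3
C3: (1/3)·1 + (1/3)·8 + (1/3)·8 = 17/3
C4: (1/3)·2 + (1/3)·12 + (1/3)·9 = 23/3
Highest expected payoff is 32/3, from C1.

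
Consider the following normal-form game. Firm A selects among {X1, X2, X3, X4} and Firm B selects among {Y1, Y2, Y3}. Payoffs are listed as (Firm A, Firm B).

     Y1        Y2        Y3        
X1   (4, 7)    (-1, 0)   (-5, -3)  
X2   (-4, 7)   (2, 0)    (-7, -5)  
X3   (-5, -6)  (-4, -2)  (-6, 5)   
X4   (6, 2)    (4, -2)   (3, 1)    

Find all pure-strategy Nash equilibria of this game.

Check mutual best responses: a cell is a NE iff neither player can gain by unilaterally deviating.
Firm A's best responses — vs Y1: X4 (payoff 6); vs Y2: X4 (payoff 4); vs Y3: X4 (payoff 3).
Firm B's best responses — vs X1: Y1 (payoff 7); vs X2: Y1 (payoff 7); vs X3: Y3 (payoff 5); vs X4: Y1 (payoff 2).
The only mutual best response is (X4, Y1); neither player gains by switching there.

(X4, Y1)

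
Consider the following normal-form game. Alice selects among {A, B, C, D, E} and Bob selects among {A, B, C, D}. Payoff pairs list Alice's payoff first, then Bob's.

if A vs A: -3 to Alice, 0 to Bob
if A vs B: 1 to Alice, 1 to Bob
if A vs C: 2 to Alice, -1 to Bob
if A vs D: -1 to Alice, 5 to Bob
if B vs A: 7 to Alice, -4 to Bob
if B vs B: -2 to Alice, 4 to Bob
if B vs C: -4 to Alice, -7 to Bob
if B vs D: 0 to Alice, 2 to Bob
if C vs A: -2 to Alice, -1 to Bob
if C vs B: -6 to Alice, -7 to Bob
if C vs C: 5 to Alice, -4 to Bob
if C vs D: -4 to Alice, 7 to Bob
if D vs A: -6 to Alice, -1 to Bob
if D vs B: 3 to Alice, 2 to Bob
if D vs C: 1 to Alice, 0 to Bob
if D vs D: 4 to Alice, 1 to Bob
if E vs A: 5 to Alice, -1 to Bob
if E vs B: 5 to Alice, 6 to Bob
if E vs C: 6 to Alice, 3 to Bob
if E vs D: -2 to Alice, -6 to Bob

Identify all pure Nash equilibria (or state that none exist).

Find each player's best response to every opponent strategy; NE are the intersections.
Alice's best responses — vs A: B (payoff 7); vs B: E (payoff 5); vs C: E (payoff 6); vs D: D (payoff 4).
Bob's best responses — vs A: D (payoff 5); vs B: B (payoff 4); vs C: D (payoff 7); vs D: B (payoff 2); vs E: B (payoff 6).
The only mutual best response is (E, B); neither player gains by switching there.

(E, B)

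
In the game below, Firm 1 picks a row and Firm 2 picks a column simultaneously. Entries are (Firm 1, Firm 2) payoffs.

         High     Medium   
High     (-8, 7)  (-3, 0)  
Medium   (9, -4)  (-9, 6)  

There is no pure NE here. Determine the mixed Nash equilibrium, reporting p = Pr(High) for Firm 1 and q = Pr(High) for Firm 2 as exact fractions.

Each player's mixing probability is pinned down by making the *other* player indifferent.
Firm 2 indifferent between High and Medium: p·7 + (1−p)·(-4) = p·0 + (1−p)·6 ⟹ (-4) + 11p = 6 + (-6)p ⟹ p = 10/17.
Firm 1 indifferent between High and Medium: q·(-8) + (1−q)·(-3) = q·9 + (1−q)·(-9) ⟹ (-3) + (-5)q = (-9) + 18q ⟹ q = 6/23.

p = 10/17, q = 6/23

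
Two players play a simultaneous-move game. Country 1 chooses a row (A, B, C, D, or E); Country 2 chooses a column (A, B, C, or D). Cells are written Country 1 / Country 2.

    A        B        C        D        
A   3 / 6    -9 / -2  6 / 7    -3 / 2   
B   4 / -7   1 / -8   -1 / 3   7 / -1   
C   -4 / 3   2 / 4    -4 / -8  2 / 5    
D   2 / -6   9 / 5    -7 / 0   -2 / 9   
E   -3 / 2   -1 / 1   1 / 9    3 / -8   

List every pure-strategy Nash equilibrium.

(A, C)

A profile is a Nash equilibrium when each player is best-responding to the other.
Country 1's best responses — vs A: B (payoff 4); vs B: D (payoff 9); vs C: A (payoff 6); vs D: B (payoff 7).
Country 2's best responses — vs A: C (payoff 7); vs B: C (payoff 3); vs C: D (payoff 5); vs D: D (payoff 9); vs E: C (payoff 9).
The only mutual best response is (A, C); neither player gains by switching there.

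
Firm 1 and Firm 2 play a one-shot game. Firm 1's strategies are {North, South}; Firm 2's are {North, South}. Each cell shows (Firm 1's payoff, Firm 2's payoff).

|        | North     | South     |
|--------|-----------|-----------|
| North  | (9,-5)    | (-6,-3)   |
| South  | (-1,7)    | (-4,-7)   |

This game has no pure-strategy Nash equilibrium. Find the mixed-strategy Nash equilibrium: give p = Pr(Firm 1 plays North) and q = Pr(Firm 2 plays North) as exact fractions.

In a mixed NE each player is indifferent between their pure strategies, so the opponent's mix sets the indifference.
Firm 2 indifferent between North and South: p·(-5) + (1−p)·7 = p·(-3) + (1−p)·(-7) ⟹ 7 + (-12)p = (-7) + 4p ⟹ p = 7/8.
Firm 1 indifferent between North and South: q·9 + (1−q)·(-6) = q·(-1) + (1−q)·(-4) ⟹ (-6) + 15q = (-4) + 3q ⟹ q = 1/6.

p = 7/8, q = 1/6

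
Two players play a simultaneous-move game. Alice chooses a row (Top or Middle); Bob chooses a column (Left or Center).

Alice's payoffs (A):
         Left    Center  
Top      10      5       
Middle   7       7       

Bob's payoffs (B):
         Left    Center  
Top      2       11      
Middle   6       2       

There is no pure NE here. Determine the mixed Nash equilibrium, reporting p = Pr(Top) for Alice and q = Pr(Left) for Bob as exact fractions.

p = 4/13, q = 2/5

Each player's mixing probability is pinned down by making the *other* player indifferent.
Bob indifferent between Left and Center: p·2 + (1−p)·6 = p·11 + (1−p)·2 ⟹ 6 + (-4)p = 2 + 9p ⟹ p = 4/13.
Alice indifferent between Top and Middle: q·10 + (1−q)·5 = q·7 + (1−q)·7 ⟹ 5 + 5q = 7 + 0q ⟹ q = 2/5.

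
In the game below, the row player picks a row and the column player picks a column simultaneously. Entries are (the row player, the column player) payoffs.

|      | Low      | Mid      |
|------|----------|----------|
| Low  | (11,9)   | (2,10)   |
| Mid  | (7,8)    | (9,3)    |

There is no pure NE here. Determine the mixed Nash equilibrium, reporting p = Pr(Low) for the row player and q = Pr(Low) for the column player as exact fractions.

p = 5/6, q = 7/11

In a mixed NE each player is indifferent between their pure strategies, so the opponent's mix sets the indifference.
The column player indifferent between Low and Mid: p·9 + (1−p)·8 = p·10 + (1−p)·3 ⟹ 8 + 1p = 3 + 7p ⟹ p = 5/6.
The row player indifferent between Low and Mid: q·11 + (1−q)·2 = q·7 + (1−q)·9 ⟹ 2 + 9q = 9 + (-2)q ⟹ q = 7/11.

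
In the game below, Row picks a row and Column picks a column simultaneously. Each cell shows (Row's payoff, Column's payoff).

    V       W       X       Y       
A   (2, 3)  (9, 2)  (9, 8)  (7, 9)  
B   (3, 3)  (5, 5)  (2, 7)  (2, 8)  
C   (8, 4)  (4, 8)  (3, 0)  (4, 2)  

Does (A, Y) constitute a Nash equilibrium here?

Yes

Holding Column at Y: Row gets 7 from A, versus 2 from B, 4 from C. No profitable deviation for Row.
Holding Row at A: Column gets 9 from Y, versus 3 from V, 2 from W, 8 from X. No profitable deviation for Column either.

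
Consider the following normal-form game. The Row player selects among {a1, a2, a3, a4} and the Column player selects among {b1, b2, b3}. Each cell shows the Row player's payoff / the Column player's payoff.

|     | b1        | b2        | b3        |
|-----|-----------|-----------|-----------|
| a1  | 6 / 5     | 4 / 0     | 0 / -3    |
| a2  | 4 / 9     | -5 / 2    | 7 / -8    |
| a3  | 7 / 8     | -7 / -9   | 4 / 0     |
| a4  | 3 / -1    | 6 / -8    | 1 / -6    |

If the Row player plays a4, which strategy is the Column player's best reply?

b1

With the Row player fixed at a4, the Column player's payoffs are: b1 → -1, b2 → -8, b3 → -6.
The maximum is -1, achieved by b1.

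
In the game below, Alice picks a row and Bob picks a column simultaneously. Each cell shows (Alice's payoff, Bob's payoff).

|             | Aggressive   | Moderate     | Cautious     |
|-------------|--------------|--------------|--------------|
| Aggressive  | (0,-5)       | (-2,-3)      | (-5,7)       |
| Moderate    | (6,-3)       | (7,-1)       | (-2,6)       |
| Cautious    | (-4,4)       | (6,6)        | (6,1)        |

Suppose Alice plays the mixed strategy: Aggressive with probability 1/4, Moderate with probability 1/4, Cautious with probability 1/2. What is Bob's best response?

Compute Bob's expected payoff from each pure strategy against the given mix.
Aggressive: (1/4)·(-5) + (1/4)·(-3) + (1/2)·4 = 0
Moderate: (1/4)·(-3) + (1/4)·(-1) + (1/2)·6 = 2
Cautious: (1/4)·7 + (1/4)·6 + (1/2)·1 = 15/4
Highest expected payoff is 15/4, from Cautious.

Cautious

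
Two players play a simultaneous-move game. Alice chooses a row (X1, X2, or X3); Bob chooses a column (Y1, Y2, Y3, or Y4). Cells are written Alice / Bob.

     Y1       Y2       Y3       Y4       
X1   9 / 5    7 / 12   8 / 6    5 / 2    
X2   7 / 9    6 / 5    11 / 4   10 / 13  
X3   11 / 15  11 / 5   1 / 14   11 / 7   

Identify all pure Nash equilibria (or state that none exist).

Check mutual best responses: a cell is a NE iff neither player can gain by unilaterally deviating.
Alice's best responses — vs Y1: X3 (payoff 11); vs Y2: X3 (payoff 11); vs Y3: X2 (payoff 11); vs Y4: X3 (payoff 11).
Bob's best responses — vs X1: Y2 (payoff 12); vs X2: Y4 (payoff 13); vs X3: Y1 (payoff 15).
The only mutual best response is (X3, Y1); neither player gains by switching there.

(X3, Y1)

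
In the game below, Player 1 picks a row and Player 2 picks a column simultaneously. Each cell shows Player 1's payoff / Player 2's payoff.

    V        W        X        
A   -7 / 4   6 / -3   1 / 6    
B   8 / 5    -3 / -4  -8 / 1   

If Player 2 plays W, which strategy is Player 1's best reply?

A

With Player 2 fixed at W, Player 1's payoffs are: A → 6, B → -3.
The maximum is 6, achieved by A.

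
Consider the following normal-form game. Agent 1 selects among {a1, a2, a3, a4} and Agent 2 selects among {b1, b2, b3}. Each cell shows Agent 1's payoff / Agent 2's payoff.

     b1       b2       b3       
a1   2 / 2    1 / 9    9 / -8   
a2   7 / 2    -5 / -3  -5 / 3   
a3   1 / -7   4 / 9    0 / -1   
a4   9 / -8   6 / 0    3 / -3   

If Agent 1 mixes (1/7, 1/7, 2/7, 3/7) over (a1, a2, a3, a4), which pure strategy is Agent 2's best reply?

b2

Compute Agent 2's expected payoff from each pure strategy against the given mix.
b1: (1/7)·2 + (1/7)·2 + (2/7)·(-7) + (3/7)·(-8) = -34/7
b2: (1/7)·9 + (1/7)·(-3) + (2/7)·9 + (3/7)·0 = 24/7
b3: (1/7)·(-8) + (1/7)·3 + (2/7)·(-1) + (3/7)·(-3) = -16/7
Highest expected payoff is 24/7, from b2.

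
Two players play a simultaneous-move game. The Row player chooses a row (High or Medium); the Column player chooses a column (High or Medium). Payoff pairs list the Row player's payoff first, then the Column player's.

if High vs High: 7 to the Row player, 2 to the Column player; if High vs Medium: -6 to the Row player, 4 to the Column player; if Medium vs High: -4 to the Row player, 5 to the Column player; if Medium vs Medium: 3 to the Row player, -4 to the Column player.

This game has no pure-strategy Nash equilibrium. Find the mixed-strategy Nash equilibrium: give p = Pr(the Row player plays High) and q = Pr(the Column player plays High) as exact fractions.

Each player's mixing probability is pinned down by making the *other* player indifferent.
The Column player indifferent between High and Medium: p·2 + (1−p)·5 = p·4 + (1−p)·(-4) ⟹ 5 + (-3)p = (-4) + 8p ⟹ p = 9/11.
The Row player indifferent between High and Medium: q·7 + (1−q)·(-6) = q·(-4) + (1−q)·3 ⟹ (-6) + 13q = 3 + (-7)q ⟹ q = 9/20.

p = 9/11, q = 9/20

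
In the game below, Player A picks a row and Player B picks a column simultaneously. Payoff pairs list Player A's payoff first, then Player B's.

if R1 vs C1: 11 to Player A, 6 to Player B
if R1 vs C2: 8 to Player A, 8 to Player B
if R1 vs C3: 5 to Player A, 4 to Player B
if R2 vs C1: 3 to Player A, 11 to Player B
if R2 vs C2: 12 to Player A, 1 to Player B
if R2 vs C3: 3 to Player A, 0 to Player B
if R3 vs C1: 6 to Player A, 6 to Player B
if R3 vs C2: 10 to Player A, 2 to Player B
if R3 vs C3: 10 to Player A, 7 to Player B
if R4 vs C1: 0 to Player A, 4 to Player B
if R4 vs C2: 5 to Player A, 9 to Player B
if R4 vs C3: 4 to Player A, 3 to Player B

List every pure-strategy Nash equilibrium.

(R3, C3)

Find each player's best response to every opponent strategy; NE are the intersections.
Player A's best responses — vs C1: R1 (payoff 11); vs C2: R2 (payoff 12); vs C3: R3 (payoff 10).
Player B's best responses — vs R1: C2 (payoff 8); vs R2: C1 (payoff 11); vs R3: C3 (payoff 7); vs R4: C2 (payoff 9).
The only mutual best response is (R3, C3); neither player gains by switching there.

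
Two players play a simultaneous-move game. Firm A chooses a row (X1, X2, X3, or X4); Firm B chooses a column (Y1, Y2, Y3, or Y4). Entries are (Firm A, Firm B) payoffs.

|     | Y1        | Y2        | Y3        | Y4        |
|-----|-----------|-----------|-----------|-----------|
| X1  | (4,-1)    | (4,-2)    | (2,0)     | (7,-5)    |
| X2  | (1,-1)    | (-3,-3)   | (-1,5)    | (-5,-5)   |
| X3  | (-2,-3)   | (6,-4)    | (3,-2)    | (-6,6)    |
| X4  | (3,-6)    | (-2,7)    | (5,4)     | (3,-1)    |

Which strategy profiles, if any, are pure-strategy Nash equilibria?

No pure-strategy Nash equilibrium

A profile is a Nash equilibrium when each player is best-responding to the other.
Firm A's best responses — vs Y1: X1 (payoff 4); vs Y2: X3 (payoff 6); vs Y3: X4 (payoff 5); vs Y4: X1 (payoff 7).
Firm B's best responses — vs X1: Y3 (payoff 0); vs X2: Y3 (payoff 5); vs X3: Y4 (payoff 6); vs X4: Y2 (payoff 7).
No cell has both players best-responding. For instance, Firm A's best reply to Y3 is X4, but against X4 Firm B prefers Y2 over Y3.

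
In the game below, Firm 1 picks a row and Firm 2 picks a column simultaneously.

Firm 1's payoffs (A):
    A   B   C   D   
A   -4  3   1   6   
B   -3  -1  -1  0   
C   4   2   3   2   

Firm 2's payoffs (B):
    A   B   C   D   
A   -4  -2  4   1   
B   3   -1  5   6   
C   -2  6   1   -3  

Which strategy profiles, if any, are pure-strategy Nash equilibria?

There is no pure-strategy Nash equilibrium

A profile is a Nash equilibrium when each player is best-responding to the other.
Firm 1's best responses — vs A: C (payoff 4); vs B: A (payoff 3); vs C: C (payoff 3); vs D: A (payoff 6).
Firm 2's best responses — vs A: C (payoff 4); vs B: D (payoff 6); vs C: B (payoff 6).
No cell has both players best-responding. For instance, Firm 1's best reply to B is A, but against A Firm 2 prefers C over B.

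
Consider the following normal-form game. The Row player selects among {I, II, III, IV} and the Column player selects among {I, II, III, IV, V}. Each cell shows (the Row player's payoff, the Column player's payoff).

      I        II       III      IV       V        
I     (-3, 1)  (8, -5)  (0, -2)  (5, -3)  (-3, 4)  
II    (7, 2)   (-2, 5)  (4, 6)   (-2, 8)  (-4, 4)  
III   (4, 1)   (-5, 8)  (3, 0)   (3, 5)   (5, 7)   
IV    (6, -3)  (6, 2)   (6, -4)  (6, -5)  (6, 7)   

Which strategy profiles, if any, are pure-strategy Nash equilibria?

(IV, V)

Find each player's best response to every opponent strategy; NE are the intersections.
The Row player's best responses — vs I: II (payoff 7); vs II: I (payoff 8); vs III: IV (payoff 6); vs IV: IV (payoff 6); vs V: IV (payoff 6).
The Column player's best responses — vs I: V (payoff 4); vs II: IV (payoff 8); vs III: II (payoff 8); vs IV: V (payoff 7).
The only mutual best response is (IV, V); neither player gains by switching there.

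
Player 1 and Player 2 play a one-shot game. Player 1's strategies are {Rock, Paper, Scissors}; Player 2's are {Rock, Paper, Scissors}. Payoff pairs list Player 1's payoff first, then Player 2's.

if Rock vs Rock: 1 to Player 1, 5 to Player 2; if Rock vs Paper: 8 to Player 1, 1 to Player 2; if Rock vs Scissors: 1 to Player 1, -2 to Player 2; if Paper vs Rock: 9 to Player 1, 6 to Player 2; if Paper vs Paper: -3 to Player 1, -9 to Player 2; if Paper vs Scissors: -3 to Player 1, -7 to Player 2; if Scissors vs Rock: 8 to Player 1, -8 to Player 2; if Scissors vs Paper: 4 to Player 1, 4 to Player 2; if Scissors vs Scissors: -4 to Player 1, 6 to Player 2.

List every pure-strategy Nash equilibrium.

(Paper, Rock)

A profile is a Nash equilibrium when each player is best-responding to the other.
Player 1's best responses — vs Rock: Paper (payoff 9); vs Paper: Rock (payoff 8); vs Scissors: Rock (payoff 1).
Player 2's best responses — vs Rock: Rock (payoff 5); vs Paper: Rock (payoff 6); vs Scissors: Scissors (payoff 6).
The only mutual best response is (Paper, Rock); neither player gains by switching there.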